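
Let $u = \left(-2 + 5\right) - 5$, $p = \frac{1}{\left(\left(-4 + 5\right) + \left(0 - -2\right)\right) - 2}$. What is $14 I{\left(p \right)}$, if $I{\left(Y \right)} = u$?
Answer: $-28$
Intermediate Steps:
$p = 1$ ($p = \frac{1}{\left(1 + \left(0 + 2\right)\right) - 2} = \frac{1}{\left(1 + 2\right) - 2} = \frac{1}{3 - 2} = 1^{-1} = 1$)
$u = -2$ ($u = 3 - 5 = -2$)
$I{\left(Y \right)} = -2$
$14 I{\left(p \right)} = 14 \left(-2\right) = -28$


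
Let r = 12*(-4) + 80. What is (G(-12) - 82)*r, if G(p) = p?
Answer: -3008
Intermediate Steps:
r = 32 (r = -48 + 80 = 32)
(G(-12) - 82)*r = (-12 - 82)*32 = -94*32 = -3008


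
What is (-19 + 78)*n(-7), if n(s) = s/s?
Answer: 59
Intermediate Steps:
n(s) = 1
(-19 + 78)*n(-7) = (-19 + 78)*1 = 59*1 = 59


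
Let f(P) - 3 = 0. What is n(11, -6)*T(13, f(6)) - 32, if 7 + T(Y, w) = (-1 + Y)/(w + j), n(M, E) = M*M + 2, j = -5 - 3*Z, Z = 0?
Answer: -1631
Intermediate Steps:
j = -5 (j = -5 - 3*0 = -5 + 0 = -5)
f(P) = 3 (f(P) = 3 + 0 = 3)
n(M, E) = 2 + M**2 (n(M, E) = M**2 + 2 = 2 + M**2)
T(Y, w) = -7 + (-1 + Y)/(-5 + w) (T(Y, w) = -7 + (-1 + Y)/(w - 5) = -7 + (-1 + Y)/(-5 + w))
n(11, -6)*T(13, f(6)) - 32 = (2 + 11**2)*((34 + 13 - 7*3)/(-5 + 3)) - 32 = (2 + 121)*((34 + 13 - 21)/(-2)) - 32 = 123*(-1/2*26) - 32 = 123*(-13) - 32 = -1599 - 32 = -1631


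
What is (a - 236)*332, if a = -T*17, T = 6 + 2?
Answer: -123504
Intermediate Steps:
T = 8
a = -136 (a = -8*17 = -1*136 = -136)
(a - 236)*332 = (-136 - 236)*332 = -372*332 = -123504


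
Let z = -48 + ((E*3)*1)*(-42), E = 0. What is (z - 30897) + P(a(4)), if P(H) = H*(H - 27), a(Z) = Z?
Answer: -31037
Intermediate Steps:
P(H) = H*(-27 + H)
z = -48 (z = -48 + ((0*3)*1)*(-42) = -48 + (0*1)*(-42) = -48 + 0*(-42) = -48 + 0 = -48)
(z - 30897) + P(a(4)) = (-48 - 30897) + 4*(-27 + 4) = -30945 + 4*(-23) = -30945 - 92 = -31037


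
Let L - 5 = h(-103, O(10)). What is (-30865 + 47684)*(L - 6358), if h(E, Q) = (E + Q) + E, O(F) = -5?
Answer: -110399916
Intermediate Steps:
h(E, Q) = Q + 2*E
L = -206 (L = 5 + (-5 + 2*(-103)) = 5 + (-5 - 206) = 5 - 211 = -206)
(-30865 + 47684)*(L - 6358) = (-30865 + 47684)*(-206 - 6358) = 16819*(-6564) = -110399916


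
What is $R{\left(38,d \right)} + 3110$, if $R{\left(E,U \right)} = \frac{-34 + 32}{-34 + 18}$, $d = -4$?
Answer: $\frac{24881}{8} \approx 3110.1$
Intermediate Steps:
$R{\left(E,U \right)} = \frac{1}{8}$ ($R{\left(E,U \right)} = - \frac{2}{-16} = \left(-2\right) \left(- \frac{1}{16}\right) = \frac{1}{8}$)
$R{\left(38,d \right)} + 3110 = \frac{1}{8} + 3110 = \frac{24881}{8}$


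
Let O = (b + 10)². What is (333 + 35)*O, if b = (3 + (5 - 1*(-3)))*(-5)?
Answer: 745200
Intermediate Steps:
b = -55 (b = (3 + (5 + 3))*(-5) = (3 + 8)*(-5) = 11*(-5) = -55)
O = 2025 (O = (-55 + 10)² = (-45)² = 2025)
(333 + 35)*O = (333 + 35)*2025 = 368*2025 = 745200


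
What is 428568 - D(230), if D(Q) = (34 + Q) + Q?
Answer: 428074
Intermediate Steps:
D(Q) = 34 + 2*Q
428568 - D(230) = 428568 - (34 + 2*230) = 428568 - (34 + 460) = 428568 - 1*494 = 428568 - 494 = 428074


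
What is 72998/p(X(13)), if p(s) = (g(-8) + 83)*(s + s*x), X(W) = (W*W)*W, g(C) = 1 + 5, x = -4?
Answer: -72998/586599 ≈ -0.12444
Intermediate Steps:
g(C) = 6
X(W) = W³ (X(W) = W²*W = W³)
p(s) = -267*s (p(s) = (6 + 83)*(s + s*(-4)) = 89*(s - 4*s) = 89*(-3*s) = -267*s)
72998/p(X(13)) = 72998/((-267*13³)) = 72998/((-267*2197)) = 72998/(-586599) = 72998*(-1/586599) = -72998/586599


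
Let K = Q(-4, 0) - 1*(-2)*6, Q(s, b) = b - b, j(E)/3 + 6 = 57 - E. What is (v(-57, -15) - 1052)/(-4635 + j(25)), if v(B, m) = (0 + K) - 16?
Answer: 352/1519 ≈ 0.23173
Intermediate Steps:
j(E) = 153 - 3*E (j(E) = -18 + 3*(57 - E) = -18 + (171 - 3*E) = 153 - 3*E)
Q(s, b) = 0
K = 12 (K = 0 - 1*(-2)*6 = 0 + 2*6 = 0 + 12 = 12)
v(B, m) = -4 (v(B, m) = (0 + 12) - 16 = 12 - 16 = -4)
(v(-57, -15) - 1052)/(-4635 + j(25)) = (-4 - 1052)/(-4635 + (153 - 3*25)) = -1056/(-4635 + (153 - 75)) = -1056/(-4635 + 78) = -1056/(-4557) = -1056*(-1/4557) = 352/1519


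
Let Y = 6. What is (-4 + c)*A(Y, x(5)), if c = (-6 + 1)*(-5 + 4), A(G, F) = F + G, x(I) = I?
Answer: 11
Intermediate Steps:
c = 5 (c = -5*(-1) = 5)
(-4 + c)*A(Y, x(5)) = (-4 + 5)*(5 + 6) = 1*11 = 11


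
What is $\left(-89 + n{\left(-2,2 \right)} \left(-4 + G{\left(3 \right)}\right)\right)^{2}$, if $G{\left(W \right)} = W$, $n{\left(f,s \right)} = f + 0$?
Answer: $7569$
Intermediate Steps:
$n{\left(f,s \right)} = f$
$\left(-89 + n{\left(-2,2 \right)} \left(-4 + G{\left(3 \right)}\right)\right)^{2} = \left(-89 - 2 \left(-4 + 3\right)\right)^{2} = \left(-89 - -2\right)^{2} = \left(-89 + 2\right)^{2} = \left(-87\right)^{2} = 7569$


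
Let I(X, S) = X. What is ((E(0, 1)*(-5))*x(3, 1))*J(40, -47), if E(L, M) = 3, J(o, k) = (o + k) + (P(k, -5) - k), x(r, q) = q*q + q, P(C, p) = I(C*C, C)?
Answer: -67470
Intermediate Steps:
P(C, p) = C² (P(C, p) = C*C = C²)
x(r, q) = q + q² (x(r, q) = q² + q = q + q²)
J(o, k) = o + k² (J(o, k) = (o + k) + (k² - k) = (k + o) + (k² - k) = o + k²)
((E(0, 1)*(-5))*x(3, 1))*J(40, -47) = ((3*(-5))*(1*(1 + 1)))*(40 + (-47)²) = (-15*2)*(40 + 2209) = -15*2*2249 = -30*2249 = -67470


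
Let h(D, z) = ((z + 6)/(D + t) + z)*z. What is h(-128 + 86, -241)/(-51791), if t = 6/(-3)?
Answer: -2498929/2278804 ≈ -1.0966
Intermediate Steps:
t = -2 (t = 6*(-⅓) = -2)
h(D, z) = z*(z + (6 + z)/(-2 + D)) (h(D, z) = ((z + 6)/(D - 2) + z)*z = ((6 + z)/(-2 + D) + z)*z = (z + (6 + z)/(-2 + D))*z = z*(z + (6 + z)/(-2 + D)))
h(-128 + 86, -241)/(-51791) = -241*(6 - 1*(-241) + (-128 + 86)*(-241))/(-2 + (-128 + 86))/(-51791) = -241*(6 + 241 - 42*(-241))/(-2 - 42)*(-1/51791) = -241*(6 + 241 + 10122)/(-44)*(-1/51791) = -241*(-1/44)*10369*(-1/51791) = (2498929/44)*(-1/51791) = -2498929/2278804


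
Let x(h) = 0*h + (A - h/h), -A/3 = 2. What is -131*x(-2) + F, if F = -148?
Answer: 769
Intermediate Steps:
A = -6 (A = -3*2 = -6)
x(h) = -7 (x(h) = 0*h + (-6 - h/h) = 0 + (-6 - 1*1) = 0 + (-6 - 1) = 0 - 7 = -7)
-131*x(-2) + F = -131*(-7) - 148 = 917 - 148 = 769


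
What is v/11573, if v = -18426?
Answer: -18426/11573 ≈ -1.5922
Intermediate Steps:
v/11573 = -18426/11573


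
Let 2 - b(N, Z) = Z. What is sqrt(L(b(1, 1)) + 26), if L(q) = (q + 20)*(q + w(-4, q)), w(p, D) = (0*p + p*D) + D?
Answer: 4*I ≈ 4.0*I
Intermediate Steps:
b(N, Z) = 2 - Z
w(p, D) = D + D*p (w(p, D) = (0 + D*p) + D = D*p + D = D + D*p)
L(q) = -2*q*(20 + q) (L(q) = (q + 20)*(q + q*(1 - 4)) = (20 + q)*(q + q*(-3)) = (20 + q)*(q - 3*q) = (20 + q)*(-2*q) = -2*q*(20 + q))
sqrt(L(b(1, 1)) + 26) = sqrt(2*(2 - 1*1)*(-20 - (2 - 1*1)) + 26) = sqrt(2*(2 - 1)*(-20 - (2 - 1)) + 26) = sqrt(2*1*(-20 - 1*1) + 26) = sqrt(2*1*(-20 - 1) + 26) = sqrt(2*1*(-21) + 26) = sqrt(-42 + 26) = sqrt(-16) = 4*I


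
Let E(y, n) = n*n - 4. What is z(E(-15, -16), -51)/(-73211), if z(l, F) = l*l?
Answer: -63504/73211 ≈ -0.86741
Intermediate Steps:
E(y, n) = -4 + n**2 (E(y, n) = n**2 - 4 = -4 + n**2)
z(l, F) = l**2
z(E(-15, -16), -51)/(-73211) = (-4 + (-16)**2)**2/(-73211) = (-4 + 256)**2*(-1/73211) = 252**2*(-1/73211) = 63504*(-1/73211) = -63504/73211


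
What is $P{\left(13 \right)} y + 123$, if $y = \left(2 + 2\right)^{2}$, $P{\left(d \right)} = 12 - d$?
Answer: $107$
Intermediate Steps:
$y = 16$ ($y = 4^{2} = 16$)
$P{\left(13 \right)} y + 123 = \left(12 - 13\right) 16 + 123 = \left(-1\right) 16 + 123 = -16 + 123 = 107$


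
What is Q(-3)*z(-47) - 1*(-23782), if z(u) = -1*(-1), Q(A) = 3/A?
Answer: 23781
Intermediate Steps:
z(u) = 1
Q(-3)*z(-47) - 1*(-23782) = (3/(-3))*1 - 1*(-23782) = (3*(-⅓))*1 + 23782 = -1*1 + 23782 = -1 + 23782 = 23781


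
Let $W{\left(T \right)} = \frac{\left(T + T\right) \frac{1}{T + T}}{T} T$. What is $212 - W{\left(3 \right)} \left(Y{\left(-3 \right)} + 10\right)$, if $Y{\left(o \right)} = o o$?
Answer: $193$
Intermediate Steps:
$Y{\left(o \right)} = o^{2}$
$W{\left(T \right)} = 1$ ($W{\left(T \right)} = \frac{2 T \frac{1}{2 T}}{T} T = 1 \frac{1}{T} T = \frac{T}{T} = 1$)
$212 - W{\left(3 \right)} \left(Y{\left(-3 \right)} + 10\right) = 212 - 1 \left(\left(-3\right)^{2} + 10\right) = 212 - 1 \left(9 + 10\right) = 212 - 1 \cdot 19 = 212 - 19 = 193$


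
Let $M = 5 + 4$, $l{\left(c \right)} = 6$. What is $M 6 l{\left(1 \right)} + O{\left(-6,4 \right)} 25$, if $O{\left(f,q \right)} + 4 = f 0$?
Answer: $224$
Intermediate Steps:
$O{\left(f,q \right)} = -4$ ($O{\left(f,q \right)} = -4 + f 0 = -4 + 0 = -4$)
$M = 9$
$M 6 l{\left(1 \right)} + O{\left(-6,4 \right)} 25 = 9 \cdot 6 \cdot 6 - 100 = 54 \cdot 6 - 100 = 324 - 100 = 224$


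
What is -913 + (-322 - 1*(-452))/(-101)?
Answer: -92343/101 ≈ -914.29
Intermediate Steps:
-913 + (-322 - 1*(-452))/(-101) = -913 + (-322 + 452)*(-1/101) = -913 + 130*(-1/101) = -913 - 130/101 = -92343/101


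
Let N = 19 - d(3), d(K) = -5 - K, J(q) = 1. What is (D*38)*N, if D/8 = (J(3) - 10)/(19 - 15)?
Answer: -18468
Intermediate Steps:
D = -18 (D = 8*((1 - 10)/(19 - 15)) = 8*(-9/4) = -18)
N = 27 (N = 19 - (-5 - 1*3) = 19 - (-5 - 3) = 19 - 1*(-8) = 19 + 8 = 27)
(D*38)*N = -18*38*27 = -684*27 = -18468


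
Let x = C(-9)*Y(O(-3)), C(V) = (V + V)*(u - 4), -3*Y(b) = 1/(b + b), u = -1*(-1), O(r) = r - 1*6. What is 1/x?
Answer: 1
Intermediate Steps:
O(r) = -6 + r (O(r) = r - 6 = -6 + r)
u = 1
Y(b) = -1/(6*b) (Y(b) = -1/(3*(b + b)) = -1/(2*b)/3 = -1/(6*b))
C(V) = -6*V (C(V) = (V + V)*(1 - 4) = (2*V)*(-3) = -6*V)
x = 1 (x = (-6*(-9))*(-1/(6*(-6 - 3))) = 54*(-⅙/(-9)) = 54*(-⅙*(-⅑)) = 54*(1/54) = 1)
1/x = 1/1 = 1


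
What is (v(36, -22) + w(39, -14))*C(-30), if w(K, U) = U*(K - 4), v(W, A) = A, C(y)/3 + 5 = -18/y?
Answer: 33792/5 ≈ 6758.4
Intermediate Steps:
C(y) = -15 - 54/y (C(y) = -15 + 3*(-18/y) = -15 - 54/y)
w(K, U) = U*(-4 + K)
(v(36, -22) + w(39, -14))*C(-30) = (-22 - 14*(-4 + 39))*(-15 - 54/(-30)) = (-22 - 14*35)*(-15 - 54*(-1/30)) = (-22 - 490)*(-15 + 9/5) = -512*(-66/5) = 33792/5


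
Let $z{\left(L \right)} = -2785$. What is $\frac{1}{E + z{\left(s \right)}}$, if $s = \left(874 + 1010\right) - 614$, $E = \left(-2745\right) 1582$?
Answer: $- \frac{1}{4345375} \approx -2.3013 \cdot 10^{-7}$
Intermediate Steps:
$E = -4342590$
$s = 1270$ ($s = 1884 - 614 = 1270$)
$\frac{1}{E + z{\left(s \right)}} = \frac{1}{-4342590 - 2785} = \frac{1}{-4345375} = - \frac{1}{4345375}$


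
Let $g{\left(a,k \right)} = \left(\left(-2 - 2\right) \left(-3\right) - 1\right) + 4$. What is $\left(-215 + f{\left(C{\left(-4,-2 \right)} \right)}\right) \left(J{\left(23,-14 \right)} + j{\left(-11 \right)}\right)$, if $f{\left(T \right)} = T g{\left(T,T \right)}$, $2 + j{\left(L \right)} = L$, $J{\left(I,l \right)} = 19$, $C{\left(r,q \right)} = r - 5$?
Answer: $-2100$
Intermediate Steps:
$g{\left(a,k \right)} = 15$ ($g{\left(a,k \right)} = \left(\left(-4\right) \left(-3\right) - 1\right) + 4 = \left(12 - 1\right) + 4 = 11 + 4 = 15$)
$C{\left(r,q \right)} = -5 + r$
$j{\left(L \right)} = -2 + L$
$f{\left(T \right)} = 15 T$ ($f{\left(T \right)} = T 15 = 15 T$)
$\left(-215 + f{\left(C{\left(-4,-2 \right)} \right)}\right) \left(J{\left(23,-14 \right)} + j{\left(-11 \right)}\right) = \left(-215 + 15 \left(-5 - 4\right)\right) \left(19 - 13\right) = \left(-215 + 15 \left(-9\right)\right) \left(19 - 13\right) = \left(-215 - 135\right) 6 = \left(-350\right) 6 = -2100$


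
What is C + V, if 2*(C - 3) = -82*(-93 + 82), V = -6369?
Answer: -5915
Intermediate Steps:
C = 454 (C = 3 + (-82*(-93 + 82))/2 = 3 + (-82*(-11))/2 = 3 + (½)*902 = 3 + 451 = 454)
C + V = 454 - 6369 = -5915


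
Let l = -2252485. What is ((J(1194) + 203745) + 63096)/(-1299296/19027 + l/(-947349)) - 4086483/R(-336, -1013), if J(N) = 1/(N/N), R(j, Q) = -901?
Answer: 521154703356795381/1070413889522309 ≈ 486.87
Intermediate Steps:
J(N) = 1 (J(N) = 1/1 = 1)
((J(1194) + 203745) + 63096)/(-1299296/19027 + l/(-947349)) - 4086483/R(-336, -1013) = ((1 + 203745) + 63096)/(-1299296/19027 - 2252485/(-947349)) - 4086483/(-901) = (203746 + 63096)/(-1299296*1/19027 - 2252485*(-1/947349)) - 4086483*(-1/901) = 266842/(-1299296/19027 + 2252485/947349) + 4086483/901 = 266842/(-1188028734209/18025209423) + 4086483/901 = 266842*(-18025209423/1188028734209) + 4086483/901 = -4809882932852166/1188028734209 + 4086483/901 = 521154703356795381/1070413889522309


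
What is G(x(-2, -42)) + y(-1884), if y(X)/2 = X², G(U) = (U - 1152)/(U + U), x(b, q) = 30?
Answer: 70988933/10 ≈ 7.0989e+6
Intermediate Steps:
G(U) = (-1152 + U)/(2*U) (G(U) = (-1152 + U)/((2*U)) = (-1152 + U)*(1/(2*U)) = (-1152 + U)/(2*U))
y(X) = 2*X²
G(x(-2, -42)) + y(-1884) = (½)*(-1152 + 30)/30 + 2*(-1884)² = (½)*(1/30)*(-1122) + 2*3549456 = -187/10 + 7098912 = 70988933/10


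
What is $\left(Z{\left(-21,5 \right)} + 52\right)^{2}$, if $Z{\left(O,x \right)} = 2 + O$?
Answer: $1089$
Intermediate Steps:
$\left(Z{\left(-21,5 \right)} + 52\right)^{2} = \left(\left(2 - 21\right) + 52\right)^{2} = \left(-19 + 52\right)^{2} = 33^{2} = 1089$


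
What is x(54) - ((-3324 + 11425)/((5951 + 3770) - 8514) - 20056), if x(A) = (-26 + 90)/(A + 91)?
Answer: 3509003443/175015 ≈ 20050.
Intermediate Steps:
x(A) = 64/(91 + A)
x(54) - ((-3324 + 11425)/((5951 + 3770) - 8514) - 20056) = 64/(91 + 54) - ((-3324 + 11425)/((5951 + 3770) - 8514) - 20056) = 64/145 - (8101/(9721 - 8514) - 20056) = 64*(1/145) - (8101/1207 - 20056) = 64/145 - (8101*(1/1207) - 20056) = 64/145 - (8101/1207 - 20056) = 64/145 - 1*(-24199491/1207) = 64/145 + 24199491/1207 = 3509003443/175015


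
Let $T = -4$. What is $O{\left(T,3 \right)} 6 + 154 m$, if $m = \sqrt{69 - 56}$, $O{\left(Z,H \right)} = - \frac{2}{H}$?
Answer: $-4 + 154 \sqrt{13} \approx 551.25$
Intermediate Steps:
$m = \sqrt{13} \approx 3.6056$
$O{\left(T,3 \right)} 6 + 154 m = - \frac{2}{3} \cdot 6 + 154 \sqrt{13} = \left(-2\right) \frac{1}{3} \cdot 6 + 154 \sqrt{13} = \left(- \frac{2}{3}\right) 6 + 154 \sqrt{13} = -4 + 154 \sqrt{13}$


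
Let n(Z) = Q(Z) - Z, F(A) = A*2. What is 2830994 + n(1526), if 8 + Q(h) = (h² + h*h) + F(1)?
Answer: 7486814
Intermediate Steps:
F(A) = 2*A
Q(h) = -6 + 2*h² (Q(h) = -8 + ((h² + h*h) + 2*1) = -8 + ((h² + h²) + 2) = -8 + (2*h² + 2) = -8 + (2 + 2*h²) = -6 + 2*h²)
n(Z) = -6 - Z + 2*Z² (n(Z) = (-6 + 2*Z²) - Z = -6 - Z + 2*Z²)
2830994 + n(1526) = 2830994 + (-6 - 1*1526 + 2*1526²) = 2830994 + (-6 - 1526 + 2*2328676) = 2830994 + (-6 - 1526 + 4657352) = 2830994 + 4655820 = 7486814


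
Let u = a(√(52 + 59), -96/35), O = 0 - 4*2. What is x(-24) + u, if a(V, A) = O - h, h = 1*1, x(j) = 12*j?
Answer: -297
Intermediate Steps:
O = -8 (O = 0 - 8 = -8)
h = 1
a(V, A) = -9 (a(V, A) = -8 - 1*1 = -8 - 1 = -9)
u = -9
x(-24) + u = 12*(-24) - 9 = -288 - 9 = -297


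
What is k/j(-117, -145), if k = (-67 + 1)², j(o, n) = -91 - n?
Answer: 242/3 ≈ 80.667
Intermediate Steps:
k = 4356 (k = (-66)² = 4356)
k/j(-117, -145) = 4356/(-91 - 1*(-145)) = 4356/(-91 + 145) = 4356/54 = 4356*(1/54) = 242/3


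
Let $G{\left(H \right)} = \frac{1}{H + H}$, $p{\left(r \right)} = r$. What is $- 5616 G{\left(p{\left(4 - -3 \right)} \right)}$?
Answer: $- \frac{2808}{7} \approx -401.14$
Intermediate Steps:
$G{\left(H \right)} = \frac{1}{2 H}$
$- 5616 G{\left(p{\left(4 - -3 \right)} \right)} = - 5616 \frac{1}{2 \left(4 - -3\right)} = - 5616 \frac{1}{2 \left(4 + 3\right)} = - 5616 \frac{1}{2 \cdot 7} = - 5616 \cdot \frac{1}{2} \cdot \frac{1}{7} = \left(-5616\right) \frac{1}{14} = - \frac{2808}{7}$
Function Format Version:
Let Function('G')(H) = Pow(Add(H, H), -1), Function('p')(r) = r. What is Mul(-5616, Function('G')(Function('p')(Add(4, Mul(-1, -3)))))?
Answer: Rational(-2808, 7) ≈ -401.14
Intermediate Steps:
Function('G')(H) = Mul(Rational(1, 2), Pow(H, -1)) (Function('G')(H) = Pow(Mul(2, H), -1) = Mul(Rational(1, 2), Pow(H, -1)))
Mul(-5616, Function('G')(Function('p')(Add(4, Mul(-1, -3))))) = Mul(-5616, Mul(Rational(1, 2), Pow(Add(4, Mul(-1, -3)), -1))) = Mul(-5616, Mul(Rational(1, 2), Pow(Add(4, 3), -1))) = Mul(-5616, Mul(Rational(1, 2), Pow(7, -1))) = Mul(-5616, Mul(Rational(1, 2), Rational(1, 7))) = Mul(-5616, Rational(1, 14)) = Rational(-2808, 7)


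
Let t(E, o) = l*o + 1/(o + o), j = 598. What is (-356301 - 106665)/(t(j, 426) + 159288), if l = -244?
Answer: -394447032/47153089 ≈ -8.3652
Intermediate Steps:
t(E, o) = 1/(2*o) - 244*o (t(E, o) = -244*o + 1/(o + o) = -244*o + 1/(2*o) = 1/(2*o) - 244*o)
(-356301 - 106665)/(t(j, 426) + 159288) = (-356301 - 106665)/(((½)/426 - 244*426) + 159288) = -462966/(((½)*(1/426) - 103944) + 159288) = -462966/((1/852 - 103944) + 159288) = -462966/(-88560287/852 + 159288) = -462966/47153089/852 = -462966*852/47153089 = -394447032/47153089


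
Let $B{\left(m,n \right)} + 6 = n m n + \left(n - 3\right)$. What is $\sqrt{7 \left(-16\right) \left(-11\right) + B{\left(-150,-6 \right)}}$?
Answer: $i \sqrt{4183} \approx 64.676 i$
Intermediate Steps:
$B{\left(m,n \right)} = -9 + n + m n^{2}$ ($B{\left(m,n \right)} = -6 + \left(n m n + \left(n - 3\right)\right) = -6 + \left(m n n + \left(n - 3\right)\right) = -6 + \left(m n^{2} + \left(-3 + n\right)\right) = -6 + \left(-3 + n + m n^{2}\right) = -9 + n + m n^{2}$)
$\sqrt{7 \left(-16\right) \left(-11\right) + B{\left(-150,-6 \right)}} = \sqrt{7 \left(-16\right) \left(-11\right) - \left(15 + 5400\right)} = \sqrt{\left(-112\right) \left(-11\right) - 5415} = \sqrt{1232 - 5415} = \sqrt{-4183} = i \sqrt{4183}$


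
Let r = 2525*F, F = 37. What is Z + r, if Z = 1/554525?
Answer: 51806498126/554525 ≈ 93425.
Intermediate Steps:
Z = 1/554525 ≈ 1.8033e-6
r = 93425 (r = 2525*37 = 93425)
Z + r = 1/554525 + 93425 = 51806498126/554525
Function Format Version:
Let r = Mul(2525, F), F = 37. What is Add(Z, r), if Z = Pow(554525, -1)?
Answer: Rational(51806498126, 554525) ≈ 93425.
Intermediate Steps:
Z = Rational(1, 554525) ≈ 1.8033e-6
r = 93425 (r = Mul(2525, 37) = 93425)
Add(Z, r) = Add(Rational(1, 554525), 93425) = Rational(51806498126, 554525)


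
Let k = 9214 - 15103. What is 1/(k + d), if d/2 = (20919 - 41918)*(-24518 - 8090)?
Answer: 1/1369464895 ≈ 7.3021e-10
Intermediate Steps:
k = -5889
d = 1369470784 (d = 2*((20919 - 41918)*(-24518 - 8090)) = 2*(-20999*(-32608)) = 2*684735392 = 1369470784)
1/(k + d) = 1/(-5889 + 1369470784) = 1/1369464895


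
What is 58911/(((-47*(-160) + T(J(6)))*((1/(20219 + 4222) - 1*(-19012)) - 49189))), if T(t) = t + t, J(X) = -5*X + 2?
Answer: -479947917/1835039467328 ≈ -0.00026155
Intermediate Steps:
J(X) = 2 - 5*X
T(t) = 2*t
58911/(((-47*(-160) + T(J(6)))*((1/(20219 + 4222) - 1*(-19012)) - 49189))) = 58911/(((-47*(-160) + 2*(2 - 5*6))*((1/(20219 + 4222) - 1*(-19012)) - 49189))) = 58911/(((7520 + 2*(2 - 30))*((1/24441 + 19012) - 49189))) = 58911/(((7520 + 2*(-28))*((1/24441 + 19012) - 49189))) = 58911/(((7520 - 56)*(464672293/24441 - 49189))) = 58911/((7464*(-737556056/24441))) = 58911/(-1835039467328/8147) = 58911*(-8147/1835039467328) = -479947917/1835039467328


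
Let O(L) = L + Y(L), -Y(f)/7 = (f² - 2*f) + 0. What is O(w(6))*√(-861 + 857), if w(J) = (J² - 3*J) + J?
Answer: -7344*I ≈ -7344.0*I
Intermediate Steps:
Y(f) = -7*f² + 14*f (Y(f) = -7*((f² - 2*f) + 0) = -7*(f² - 2*f) = -7*f² + 14*f)
w(J) = J² - 2*J
O(L) = L + 7*L*(2 - L)
O(w(6))*√(-861 + 857) = ((6*(-2 + 6))*(15 - 42*(-2 + 6)))*√(-861 + 857) = ((6*4)*(15 - 42*4))*√(-4) = (24*(15 - 7*24))*(2*I) = (24*(15 - 168))*(2*I) = (24*(-153))*(2*I) = -7344*I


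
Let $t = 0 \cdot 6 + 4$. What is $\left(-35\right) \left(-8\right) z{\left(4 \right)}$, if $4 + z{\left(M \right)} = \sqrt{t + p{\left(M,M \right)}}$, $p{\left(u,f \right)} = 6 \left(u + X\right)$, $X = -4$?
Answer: $-560$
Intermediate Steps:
$t = 4$ ($t = 0 + 4 = 4$)
$p{\left(u,f \right)} = -24 + 6 u$ ($p{\left(u,f \right)} = 6 \left(u - 4\right) = 6 \left(-4 + u\right) = -24 + 6 u$)
$z{\left(M \right)} = -4 + \sqrt{-20 + 6 M}$ ($z{\left(M \right)} = -4 + \sqrt{4 + \left(-24 + 6 M\right)} = -4 + \sqrt{-20 + 6 M}$)
$\left(-35\right) \left(-8\right) z{\left(4 \right)} = \left(-35\right) \left(-8\right) \left(-4 + \sqrt{-20 + 6 \cdot 4}\right) = 280 \left(-4 + \sqrt{-20 + 24}\right) = 280 \left(-4 + \sqrt{4}\right) = 280 \left(-4 + 2\right) = 280 \left(-2\right) = -560$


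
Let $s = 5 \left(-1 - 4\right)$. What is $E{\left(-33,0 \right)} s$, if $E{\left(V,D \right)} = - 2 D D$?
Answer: $0$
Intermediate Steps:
$s = -25$ ($s = 5 \left(-5\right) = -25$)
$E{\left(V,D \right)} = - 2 D^{2}$
$E{\left(-33,0 \right)} s = - 2 \cdot 0^{2} \left(-25\right) = \left(-2\right) 0 \left(-25\right) = 0 \left(-25\right) = 0$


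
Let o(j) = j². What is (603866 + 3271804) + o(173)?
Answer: 3905599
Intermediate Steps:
(603866 + 3271804) + o(173) = (603866 + 3271804) + 173² = 3875670 + 29929 = 3905599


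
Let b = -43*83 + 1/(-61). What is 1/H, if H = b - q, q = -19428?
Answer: 61/967398 ≈ 6.3056e-5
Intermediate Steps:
b = -217710/61 (b = -3569 - 1/61 = -217710/61 ≈ -3569.0)
H = 967398/61 (H = -217710/61 - 1*(-19428) = -217710/61 + 19428 = 967398/61 ≈ 15859.)
1/H = 1/(967398/61) = 61/967398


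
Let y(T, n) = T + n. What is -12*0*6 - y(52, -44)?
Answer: -8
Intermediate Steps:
-12*0*6 - y(52, -44) = -12*0*6 - (52 - 44) = 0*6 - 1*8 = 0 - 8 = -8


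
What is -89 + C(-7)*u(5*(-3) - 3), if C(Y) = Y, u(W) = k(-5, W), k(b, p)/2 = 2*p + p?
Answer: 667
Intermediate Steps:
k(b, p) = 6*p (k(b, p) = 2*(2*p + p) = 2*(3*p) = 6*p)
u(W) = 6*W
-89 + C(-7)*u(5*(-3) - 3) = -89 - 42*(5*(-3) - 3) = -89 - 42*(-15 - 3) = -89 - 42*(-18) = -89 - 7*(-108) = -89 + 756 = 667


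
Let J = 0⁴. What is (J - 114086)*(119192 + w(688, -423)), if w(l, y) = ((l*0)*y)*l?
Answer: -13598138512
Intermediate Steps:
w(l, y) = 0 (w(l, y) = (0*y)*l = 0*l = 0)
J = 0
(J - 114086)*(119192 + w(688, -423)) = (0 - 114086)*(119192 + 0) = -114086*119192 = -13598138512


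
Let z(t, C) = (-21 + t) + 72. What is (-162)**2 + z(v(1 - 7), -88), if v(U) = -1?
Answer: 26294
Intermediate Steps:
z(t, C) = 51 + t
(-162)**2 + z(v(1 - 7), -88) = (-162)**2 + (51 - 1) = 26244 + 50 = 26294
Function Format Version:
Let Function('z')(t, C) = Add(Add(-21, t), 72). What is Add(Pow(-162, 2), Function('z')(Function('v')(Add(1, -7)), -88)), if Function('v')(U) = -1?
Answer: 26294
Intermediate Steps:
Function('z')(t, C) = Add(51, t)
Add(Pow(-162, 2), Function('z')(Function('v')(Add(1, -7)), -88)) = Add(Pow(-162, 2), Add(51, -1)) = Add(26244, 50) = 26294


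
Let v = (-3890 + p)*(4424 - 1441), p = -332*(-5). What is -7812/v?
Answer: 3906/3326045 ≈ 0.0011744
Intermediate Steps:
p = 1660
v = -6652090 (v = (-3890 + 1660)*(4424 - 1441) = -2230*2983 = -6652090)
-7812/v = -7812/(-6652090) = -7812*(-1/6652090) = 3906/3326045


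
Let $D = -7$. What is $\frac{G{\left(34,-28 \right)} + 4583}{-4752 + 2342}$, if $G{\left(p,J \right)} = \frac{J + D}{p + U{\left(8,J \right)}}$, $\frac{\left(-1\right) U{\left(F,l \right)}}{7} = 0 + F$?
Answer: $- \frac{100861}{53020} \approx -1.9023$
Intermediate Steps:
$U{\left(F,l \right)} = - 7 F$ ($U{\left(F,l \right)} = - 7 \left(0 + F\right) = - 7 F$)
$G{\left(p,J \right)} = \frac{-7 + J}{-56 + p}$ ($G{\left(p,J \right)} = \frac{J - 7}{p - 56} = \frac{-7 + J}{p - 56} = \frac{-7 + J}{-56 + p}$)
$\frac{G{\left(34,-28 \right)} + 4583}{-4752 + 2342} = \frac{\frac{-7 - 28}{-56 + 34} + 4583}{-4752 + 2342} = \frac{\frac{1}{-22} \left(-35\right) + 4583}{-2410} = \left(\left(- \frac{1}{22}\right) \left(-35\right) + 4583\right) \left(- \frac{1}{2410}\right) = \left(\frac{35}{22} + 4583\right) \left(- \frac{1}{2410}\right) = \frac{100861}{22} \left(- \frac{1}{2410}\right) = - \frac{100861}{53020}$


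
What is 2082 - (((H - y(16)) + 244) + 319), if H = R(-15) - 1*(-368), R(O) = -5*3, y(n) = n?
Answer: 1182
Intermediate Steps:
R(O) = -15
H = 353 (H = -15 - 1*(-368) = -15 + 368 = 353)
2082 - (((H - y(16)) + 244) + 319) = 2082 - (((353 - 1*16) + 244) + 319) = 2082 - (((353 - 16) + 244) + 319) = 2082 - ((337 + 244) + 319) = 2082 - (581 + 319) = 2082 - 1*900 = 2082 - 900 = 1182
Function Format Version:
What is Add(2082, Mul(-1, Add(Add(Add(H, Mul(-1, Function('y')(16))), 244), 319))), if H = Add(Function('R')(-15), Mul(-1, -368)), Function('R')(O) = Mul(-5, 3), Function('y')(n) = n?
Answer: 1182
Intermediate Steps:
Function('R')(O) = -15
H = 353 (H = Add(-15, Mul(-1, -368)) = Add(-15, 368) = 353)
Add(2082, Mul(-1, Add(Add(Add(H, Mul(-1, Function('y')(16))), 244), 319))) = Add(2082, Mul(-1, Add(Add(Add(353, Mul(-1, 16)), 244), 319))) = Add(2082, Mul(-1, Add(Add(Add(353, -16), 244), 319))) = Add(2082, Mul(-1, Add(Add(337, 244), 319))) = Add(2082, Mul(-1, Add(581, 319))) = Add(2082, Mul(-1, 900)) = Add(2082, -900) = 1182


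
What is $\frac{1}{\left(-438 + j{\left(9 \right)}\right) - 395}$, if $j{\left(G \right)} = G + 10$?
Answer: $- \frac{1}{814} \approx -0.0012285$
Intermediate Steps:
$j{\left(G \right)} = 10 + G$
$\frac{1}{\left(-438 + j{\left(9 \right)}\right) - 395} = \frac{1}{\left(-438 + \left(10 + 9\right)\right) - 395} = \frac{1}{\left(-438 + 19\right) - 395} = \frac{1}{-419 - 395} = \frac{1}{-814} = - \frac{1}{814}$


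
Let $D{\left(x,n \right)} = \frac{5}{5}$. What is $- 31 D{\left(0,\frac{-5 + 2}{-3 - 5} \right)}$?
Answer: $-31$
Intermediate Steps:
$D{\left(x,n \right)} = 1$ ($D{\left(x,n \right)} = 5 \cdot \frac{1}{5} = 1$)
$- 31 D{\left(0,\frac{-5 + 2}{-3 - 5} \right)} = \left(-31\right) 1 = -31$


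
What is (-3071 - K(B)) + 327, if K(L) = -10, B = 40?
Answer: -2734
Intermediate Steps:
(-3071 - K(B)) + 327 = (-3071 - 1*(-10)) + 327 = (-3071 + 10) + 327 = -3061 + 327 = -2734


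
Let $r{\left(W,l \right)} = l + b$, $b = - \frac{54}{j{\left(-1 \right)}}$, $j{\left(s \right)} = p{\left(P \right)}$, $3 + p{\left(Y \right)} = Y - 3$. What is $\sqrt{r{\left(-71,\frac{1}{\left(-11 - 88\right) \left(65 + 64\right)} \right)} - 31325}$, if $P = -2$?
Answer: $\frac{i \sqrt{2270203450053}}{8514} \approx 176.97 i$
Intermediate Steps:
$p{\left(Y \right)} = -6 + Y$ ($p{\left(Y \right)} = -3 + \left(Y - 3\right) = -3 + \left(-3 + Y\right) = -6 + Y$)
$j{\left(s \right)} = -8$ ($j{\left(s \right)} = -6 - 2 = -8$)
$b = \frac{27}{4}$ ($b = - \frac{54}{-8} = \left(-54\right) \left(- \frac{1}{8}\right) = \frac{27}{4} \approx 6.75$)
$r{\left(W,l \right)} = \frac{27}{4} + l$ ($r{\left(W,l \right)} = l + \frac{27}{4} = \frac{27}{4} + l$)
$\sqrt{r{\left(-71,\frac{1}{\left(-11 - 88\right) \left(65 + 64\right)} \right)} - 31325} = \sqrt{\left(\frac{27}{4} + \frac{1}{\left(-11 - 88\right) \left(65 + 64\right)}\right) - 31325} = \sqrt{\left(\frac{27}{4} + \frac{1}{\left(-99\right) 129}\right) - 31325} = \sqrt{\left(\frac{27}{4} + \frac{1}{-12771}\right) - 31325} = \sqrt{\left(\frac{27}{4} - \frac{1}{12771}\right) - 31325} = \sqrt{\frac{344813}{51084} - 31325} = \sqrt{- \frac{1599861487}{51084}} = \frac{i \sqrt{2270203450053}}{8514}$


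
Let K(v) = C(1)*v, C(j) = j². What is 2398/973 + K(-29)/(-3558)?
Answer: 8560301/3461934 ≈ 2.4727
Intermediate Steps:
K(v) = v (K(v) = 1²*v = 1*v = v)
2398/973 + K(-29)/(-3558) = 2398/973 - 29/(-3558) = 2398*(1/973) - 29*(-1/3558) = 2398/973 + 29/3558 = 8560301/3461934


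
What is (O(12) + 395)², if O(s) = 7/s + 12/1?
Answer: 23921881/144 ≈ 1.6612e+5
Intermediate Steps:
O(s) = 12 + 7/s (O(s) = 7/s + 12*1 = 7/s + 12 = 12 + 7/s)
(O(12) + 395)² = ((12 + 7/12) + 395)² = (151/12 + 395)² = (4891/12)² = 23921881/144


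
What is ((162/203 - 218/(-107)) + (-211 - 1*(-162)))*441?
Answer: -63172683/3103 ≈ -20359.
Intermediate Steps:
((162/203 - 218/(-107)) + (-211 - 1*(-162)))*441 = ((162*(1/203) - 218*(-1/107)) + (-211 + 162))*441 = ((162/203 + 218/107) - 49)*441 = (61588/21721 - 49)*441 = -1002741/21721*441 = -63172683/3103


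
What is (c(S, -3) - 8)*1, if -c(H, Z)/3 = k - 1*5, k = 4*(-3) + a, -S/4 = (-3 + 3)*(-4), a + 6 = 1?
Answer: 58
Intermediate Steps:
a = -5 (a = -6 + 1 = -5)
S = 0 (S = -4*(-3 + 3)*(-4) = -0*(-4) = -4*0 = 0)
k = -17 (k = 4*(-3) - 5 = -12 - 5 = -17)
c(H, Z) = 66 (c(H, Z) = -3*(-17 - 1*5) = -3*(-17 - 5) = -3*(-22) = 66)
(c(S, -3) - 8)*1 = (66 - 8)*1 = 58*1 = 58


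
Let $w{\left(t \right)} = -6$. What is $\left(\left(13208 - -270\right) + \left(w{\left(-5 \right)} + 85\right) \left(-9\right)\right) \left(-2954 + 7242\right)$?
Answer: $54744896$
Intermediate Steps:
$\left(\left(13208 - -270\right) + \left(w{\left(-5 \right)} + 85\right) \left(-9\right)\right) \left(-2954 + 7242\right) = \left(\left(13208 - -270\right) + \left(-6 + 85\right) \left(-9\right)\right) \left(-2954 + 7242\right) = \left(\left(13208 + 270\right) + 79 \left(-9\right)\right) 4288 = \left(13478 - 711\right) 4288 = 12767 \cdot 4288 = 54744896$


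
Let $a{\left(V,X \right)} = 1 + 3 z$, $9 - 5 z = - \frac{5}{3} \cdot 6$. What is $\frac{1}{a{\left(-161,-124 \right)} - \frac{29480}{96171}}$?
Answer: $\frac{480855}{5815202} \approx 0.082689$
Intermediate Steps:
$z = \frac{19}{5}$ ($z = \frac{9}{5} - \frac{- \frac{5}{3} \cdot 6}{5} = \frac{9}{5} - \frac{\left(-5\right) \frac{1}{3} \cdot 6}{5} = \frac{9}{5} - \frac{\left(- \frac{5}{3}\right) 6}{5} = \frac{9}{5} - -2 = \frac{9}{5} + 2 = \frac{19}{5} \approx 3.8$)
$a{\left(V,X \right)} = \frac{62}{5}$ ($a{\left(V,X \right)} = 1 + 3 \cdot \frac{19}{5} = 1 + \frac{57}{5} = \frac{62}{5}$)
$\frac{1}{a{\left(-161,-124 \right)} - \frac{29480}{96171}} = \frac{1}{\frac{62}{5} - \frac{29480}{96171}} = \frac{1}{\frac{5815202}{480855}} = \frac{480855}{5815202}$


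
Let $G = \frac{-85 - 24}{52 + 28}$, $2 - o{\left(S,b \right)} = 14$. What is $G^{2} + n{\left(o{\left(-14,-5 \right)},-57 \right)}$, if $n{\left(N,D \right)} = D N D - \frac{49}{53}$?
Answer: $- \frac{13224413507}{339200} \approx -38987.0$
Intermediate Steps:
$o{\left(S,b \right)} = -12$ ($o{\left(S,b \right)} = 2 - 14 = -12$)
$n{\left(N,D \right)} = - \frac{49}{53} + N D^{2}$ ($n{\left(N,D \right)} = N D^{2} - \frac{49}{53} = - \frac{49}{53} + N D^{2}$)
$G = - \frac{109}{80} \approx -1.3625$
$G^{2} + n{\left(o{\left(-14,-5 \right)},-57 \right)} = \left(- \frac{109}{80}\right)^{2} - \left(\frac{49}{53} + 12 \left(-57\right)^{2}\right) = \frac{11881}{6400} - \frac{2066413}{53} = - \frac{13224413507}{339200}$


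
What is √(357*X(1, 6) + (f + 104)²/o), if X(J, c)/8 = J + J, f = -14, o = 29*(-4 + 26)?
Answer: √582550782/319 ≈ 75.662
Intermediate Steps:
o = 638 (o = 29*22 = 638)
X(J, c) = 16*J (X(J, c) = 8*(J + J) = 8*(2*J) = 16*J)
√(357*X(1, 6) + (f + 104)²/o) = √(357*(16*1) + (-14 + 104)²/638) = √(357*16 + 90²*(1/638)) = √(5712 + 8100*(1/638)) = √(5712 + 4050/319) = √(1826178/319) = √582550782/319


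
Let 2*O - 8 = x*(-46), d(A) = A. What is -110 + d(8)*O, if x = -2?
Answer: 290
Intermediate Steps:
O = 50 (O = 4 + (-2*(-46))/2 = 4 + (½)*92 = 4 + 46 = 50)
-110 + d(8)*O = -110 + 8*50 = -110 + 400 = 290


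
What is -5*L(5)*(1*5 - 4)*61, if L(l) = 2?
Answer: -610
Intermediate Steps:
-5*L(5)*(1*5 - 4)*61 = -10*(1*5 - 4)*61 = -10*(5 - 4)*61 = -10*61 = -610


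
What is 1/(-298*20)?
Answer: -1/5960 ≈ -0.00016779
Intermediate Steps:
1/(-298*20) = 1/(-5960) = -1/5960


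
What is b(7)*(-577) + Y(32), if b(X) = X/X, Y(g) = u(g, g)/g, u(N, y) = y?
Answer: -576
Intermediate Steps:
Y(g) = 1 (Y(g) = g/g = 1)
b(X) = 1
b(7)*(-577) + Y(32) = 1*(-577) + 1 = -577 + 1 = -576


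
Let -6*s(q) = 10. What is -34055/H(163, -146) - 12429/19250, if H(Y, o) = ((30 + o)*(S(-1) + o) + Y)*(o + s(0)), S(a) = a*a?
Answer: -30514173317/48275592750 ≈ -0.63208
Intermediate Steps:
s(q) = -5/3 (s(q) = -⅙*10 = -5/3)
S(a) = a²
H(Y, o) = (-5/3 + o)*(Y + (1 + o)*(30 + o)) (H(Y, o) = ((30 + o)*((-1)² + o) + Y)*(o - 5/3) = ((30 + o)*(1 + o) + Y)*(-5/3 + o) = ((1 + o)*(30 + o) + Y)*(-5/3 + o) = (Y + (1 + o)*(30 + o))*(-5/3 + o) = (-5/3 + o)*(Y + (1 + o)*(30 + o)))
-34055/H(163, -146) - 12429/19250 = -34055/(-50 + (-146)³ - 65/3*(-146) - 5/3*163 + (88/3)*(-146)² + 163*(-146)) - 12429/19250 = -34055/(-50 - 3112136 + 9490/3 - 815/3 + (88/3)*21316 - 23798) - 12429*1/19250 = -34055/(-50 - 3112136 + 9490/3 - 815/3 + 1875808/3 - 23798) - 12429/19250 = -34055/(-2507823) - 12429/19250 = -34055*(-1/2507823) - 12429/19250 = 34055/2507823 - 12429/19250 = -30514173317/48275592750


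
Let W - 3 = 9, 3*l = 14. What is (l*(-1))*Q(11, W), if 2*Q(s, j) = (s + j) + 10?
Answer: -77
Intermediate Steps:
l = 14/3 (l = (⅓)*14 = 14/3 ≈ 4.6667)
W = 12 (W = 3 + 9 = 12)
Q(s, j) = 5 + j/2 + s/2 (Q(s, j) = ((s + j) + 10)/2 = ((j + s) + 10)/2 = (10 + j + s)/2 = 5 + j/2 + s/2)
(l*(-1))*Q(11, W) = ((14/3)*(-1))*(5 + (½)*12 + (½)*11) = -14*(5 + 6 + 11/2)/3 = -14/3*33/2 = -77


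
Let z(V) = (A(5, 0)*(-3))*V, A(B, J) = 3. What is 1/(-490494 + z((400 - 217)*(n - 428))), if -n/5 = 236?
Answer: 1/2157882 ≈ 4.6342e-7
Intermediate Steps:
n = -1180 (n = -5*236 = -1180)
z(V) = -9*V (z(V) = (3*(-3))*V = -9*V)
1/(-490494 + z((400 - 217)*(n - 428))) = 1/(-490494 - 9*(400 - 217)*(-1180 - 428)) = 1/(-490494 - 1647*(-1608)) = 1/(-490494 - 9*(-294264)) = 1/(-490494 + 2648376) = 1/2157882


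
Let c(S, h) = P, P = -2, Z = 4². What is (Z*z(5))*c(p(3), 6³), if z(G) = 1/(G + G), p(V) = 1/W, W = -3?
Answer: -16/5 ≈ -3.2000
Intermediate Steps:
p(V) = -⅓ (p(V) = 1/(-3) = -⅓)
z(G) = 1/(2*G)
Z = 16
c(S, h) = -2
(Z*z(5))*c(p(3), 6³) = (16*((½)/5))*(-2) = (16*((½)*(⅕)))*(-2) = (16*(⅒))*(-2) = (8/5)*(-2) = -16/5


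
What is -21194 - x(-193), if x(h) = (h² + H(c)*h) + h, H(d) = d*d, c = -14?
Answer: -20422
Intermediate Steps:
H(d) = d²
x(h) = h² + 197*h (x(h) = (h² + (-14)²*h) + h = (h² + 196*h) + h = h² + 197*h)
-21194 - x(-193) = -21194 - (-193)*(197 - 193) = -21194 - (-193)*4 = -21194 - 1*(-772) = -21194 + 772 = -20422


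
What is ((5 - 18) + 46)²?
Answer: 1089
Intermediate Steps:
((5 - 18) + 46)² = (-13 + 46)² = 33² = 1089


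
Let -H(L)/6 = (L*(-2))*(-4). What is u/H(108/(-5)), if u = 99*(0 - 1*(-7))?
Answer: 385/576 ≈ 0.66840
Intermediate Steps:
H(L) = -48*L (H(L) = -6*L*(-2)*(-4) = -6*(-2*L)*(-4) = -48*L)
u = 693 (u = 99*(0 + 7) = 99*7 = 693)
u/H(108/(-5)) = 693/((-5184/(-5))) = 693/((-5184*(-1)/5)) = 693/((-48*(-108/5))) = 693/(5184/5) = 693*(5/5184) = 385/576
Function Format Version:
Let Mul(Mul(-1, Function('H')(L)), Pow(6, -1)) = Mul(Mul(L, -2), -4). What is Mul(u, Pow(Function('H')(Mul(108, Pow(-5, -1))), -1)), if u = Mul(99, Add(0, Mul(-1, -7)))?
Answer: Rational(385, 576) ≈ 0.66840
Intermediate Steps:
Function('H')(L) = Mul(-48, L) (Function('H')(L) = Mul(-6, Mul(Mul(L, -2), -4)) = Mul(-6, Mul(Mul(-2, L), -4)) = Mul(-6, Mul(8, L)) = Mul(-48, L))
u = 693 (u = Mul(99, Add(0, 7)) = Mul(99, 7) = 693)
Mul(u, Pow(Function('H')(Mul(108, Pow(-5, -1))), -1)) = Mul(693, Pow(Mul(-48, Mul(108, Pow(-5, -1))), -1)) = Mul(693, Pow(Mul(-48, Mul(108, Rational(-1, 5))), -1)) = Mul(693, Pow(Mul(-48, Rational(-108, 5)), -1)) = Mul(693, Pow(Rational(5184, 5), -1)) = Mul(693, Rational(5, 5184)) = Rational(385, 576)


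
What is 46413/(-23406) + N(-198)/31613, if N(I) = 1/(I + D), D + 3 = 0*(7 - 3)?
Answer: -98306037125/49575569826 ≈ -1.9830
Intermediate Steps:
D = -3 (D = -3 + 0*(7 - 3) = -3 + 0*4 = -3 + 0 = -3)
N(I) = 1/(-3 + I) (N(I) = 1/(I - 3) = 1/(-3 + I))
46413/(-23406) + N(-198)/31613 = 46413/(-23406) + 1/(-3 - 198*31613) = 46413*(-1/23406) + (1/31613)/(-201) = -15471/7802 - 1/201*1/31613 = -15471/7802 - 1/6354213 = -98306037125/49575569826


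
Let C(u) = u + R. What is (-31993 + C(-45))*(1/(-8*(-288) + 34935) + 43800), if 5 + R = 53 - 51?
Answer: -52261056228241/37239 ≈ -1.4034e+9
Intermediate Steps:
R = -3 (R = -5 + (53 - 51) = -5 + 2 = -3)
C(u) = -3 + u (C(u) = u - 3 = -3 + u)
(-31993 + C(-45))*(1/(-8*(-288) + 34935) + 43800) = (-31993 + (-3 - 45))*(1/(-8*(-288) + 34935) + 43800) = (-31993 - 48)*(1/(2304 + 34935) + 43800) = -32041*(1/37239 + 43800) = -32041*1631068201/37239 = -52261056228241/37239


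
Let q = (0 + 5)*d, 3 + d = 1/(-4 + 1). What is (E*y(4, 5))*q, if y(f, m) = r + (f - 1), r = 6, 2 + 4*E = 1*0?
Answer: 75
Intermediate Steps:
E = -½ (E = -½ + (1*0)/4 = -½ + (¼)*0 = -½ + 0 = -½ ≈ -0.50000)
d = -10/3 (d = -3 + 1/(-4 + 1) = -3 + 1/(-3) = -3 - ⅓ = -10/3 ≈ -3.3333)
y(f, m) = 5 + f (y(f, m) = 6 + (f - 1) = 6 + (-1 + f) = 5 + f)
q = -50/3 (q = (0 + 5)*(-10/3) = 5*(-10/3) = -50/3 ≈ -16.667)
(E*y(4, 5))*q = -(5 + 4)/2*(-50/3) = -½*9*(-50/3) = -9/2*(-50/3) = 75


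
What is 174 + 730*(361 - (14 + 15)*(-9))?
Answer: 454234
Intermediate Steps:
174 + 730*(361 - (14 + 15)*(-9)) = 174 + 730*(361 - 29*(-9)) = 174 + 730*(361 - 1*(-261)) = 174 + 730*(361 + 261) = 174 + 730*622 = 174 + 454060 = 454234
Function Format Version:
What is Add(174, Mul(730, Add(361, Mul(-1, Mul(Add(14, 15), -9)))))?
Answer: 454234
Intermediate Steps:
Add(174, Mul(730, Add(361, Mul(-1, Mul(Add(14, 15), -9))))) = Add(174, Mul(730, Add(361, Mul(-1, Mul(29, -9))))) = Add(174, Mul(730, Add(361, Mul(-1, -261)))) = Add(174, Mul(730, Add(361, 261))) = Add(174, Mul(730, 622)) = Add(174, 454060) = 454234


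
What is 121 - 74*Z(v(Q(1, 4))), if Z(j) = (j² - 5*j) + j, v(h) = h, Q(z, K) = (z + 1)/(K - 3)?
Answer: 417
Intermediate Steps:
Q(z, K) = (1 + z)/(-3 + K)
Z(j) = j² - 4*j
121 - 74*Z(v(Q(1, 4))) = 121 - 74*(1 + 1)/(-3 + 4)*(-4 + (1 + 1)/(-3 + 4)) = 121 - 74*2/1*(-4 + 2/1) = 121 - 74*1*2*(-4 + 1*2) = 121 - 148*(-4 + 2) = 121 - 148*(-2) = 121 - 74*(-4) = 121 + 296 = 417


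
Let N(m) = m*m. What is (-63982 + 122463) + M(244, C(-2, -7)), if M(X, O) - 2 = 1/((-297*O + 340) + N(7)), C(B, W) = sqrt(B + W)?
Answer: 55278248955/945202 + 891*I/945202 ≈ 58483.0 + 0.00094266*I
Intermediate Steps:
N(m) = m**2
M(X, O) = 2 + 1/(389 - 297*O) (M(X, O) = 2 + 1/((-297*O + 340) + 7**2) = 2 + 1/((340 - 297*O) + 49) = 2 + 1/(389 - 297*O))
(-63982 + 122463) + M(244, C(-2, -7)) = (-63982 + 122463) + (779 - 594*sqrt(-2 - 7))/(389 - 297*sqrt(-2 - 7)) = 58481 + (779 - 1782*I)/(389 - 891*I) = 58481 + ((389 + 891*I)/945202)*(779 - 1782*I) = 58481 + (389 + 891*I)*(779 - 1782*I)/945202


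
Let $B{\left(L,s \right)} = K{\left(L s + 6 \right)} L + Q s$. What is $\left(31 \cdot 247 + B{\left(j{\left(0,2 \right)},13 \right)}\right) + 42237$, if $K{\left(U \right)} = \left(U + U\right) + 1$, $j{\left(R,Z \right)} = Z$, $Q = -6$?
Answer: $49946$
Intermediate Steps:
$K{\left(U \right)} = 1 + 2 U$ ($K{\left(U \right)} = 2 U + 1 = 1 + 2 U$)
$B{\left(L,s \right)} = - 6 s + L \left(13 + 2 L s\right)$ ($B{\left(L,s \right)} = \left(1 + 2 \left(L s + 6\right)\right) L - 6 s = \left(1 + 2 \left(6 + L s\right)\right) L - 6 s = \left(1 + \left(12 + 2 L s\right)\right) L - 6 s = \left(13 + 2 L s\right) L - 6 s = L \left(13 + 2 L s\right) - 6 s = - 6 s + L \left(13 + 2 L s\right)$)
$\left(31 \cdot 247 + B{\left(j{\left(0,2 \right)},13 \right)}\right) + 42237 = \left(31 \cdot 247 + \left(\left(-6\right) 13 + 2 \left(13 + 2 \cdot 2 \cdot 13\right)\right)\right) + 42237 = \left(7657 - \left(78 - 2 \left(13 + 52\right)\right)\right) + 42237 = \left(7657 + \left(-78 + 2 \cdot 65\right)\right) + 42237 = \left(7657 + \left(-78 + 130\right)\right) + 42237 = \left(7657 + 52\right) + 42237 = 7709 + 42237 = 49946$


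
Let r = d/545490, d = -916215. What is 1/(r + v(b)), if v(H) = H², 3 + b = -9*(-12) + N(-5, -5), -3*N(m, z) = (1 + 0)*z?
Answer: 109098/1241109557 ≈ 8.7904e-5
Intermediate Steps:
N(m, z) = -z/3 (N(m, z) = -(1 + 0)*z/3 = -z/3)
b = 320/3 (b = -3 + (-9*(-12) - ⅓*(-5)) = -3 + (108 + 5/3) = -3 + 329/3 = 320/3 ≈ 106.67)
r = -61081/36366 (r = -916215/545490 = -916215*1/545490 = -61081/36366 ≈ -1.6796)
1/(r + v(b)) = 1/(-61081/36366 + (320/3)²) = 1/(-61081/36366 + 102400/9) = 1/(1241109557/109098) = 109098/1241109557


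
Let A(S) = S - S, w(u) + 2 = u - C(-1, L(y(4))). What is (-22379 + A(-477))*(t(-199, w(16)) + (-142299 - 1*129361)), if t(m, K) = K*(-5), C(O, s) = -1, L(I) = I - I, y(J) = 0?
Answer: 6081157565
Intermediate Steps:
L(I) = 0
w(u) = -1 + u (w(u) = -2 + (u - 1*(-1)) = -2 + (u + 1) = -2 + (1 + u) = -1 + u)
A(S) = 0
t(m, K) = -5*K
(-22379 + A(-477))*(t(-199, w(16)) + (-142299 - 1*129361)) = (-22379 + 0)*(-5*(-1 + 16) + (-142299 - 1*129361)) = -22379*(-5*15 + (-142299 - 129361)) = -22379*(-75 - 271660) = -22379*(-271735) = 6081157565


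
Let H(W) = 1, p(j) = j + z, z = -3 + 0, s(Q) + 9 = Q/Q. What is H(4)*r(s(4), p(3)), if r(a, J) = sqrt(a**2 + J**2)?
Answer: 8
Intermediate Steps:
s(Q) = -8 (s(Q) = -9 + Q/Q = -9 + 1 = -8)
z = -3
p(j) = -3 + j (p(j) = j - 3 = -3 + j)
r(a, J) = sqrt(J**2 + a**2)
H(4)*r(s(4), p(3)) = 1*sqrt((-3 + 3)**2 + (-8)**2) = 1*sqrt(0**2 + 64) = 1*sqrt(0 + 64) = 1*sqrt(64) = 1*8 = 8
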